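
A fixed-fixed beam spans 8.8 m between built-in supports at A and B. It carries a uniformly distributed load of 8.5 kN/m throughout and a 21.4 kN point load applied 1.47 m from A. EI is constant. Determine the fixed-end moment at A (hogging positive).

Release both end moments; the primary structure is a simply-supported span AB with redundants M_A and M_B.
On the primary (simply-supported) span, the end slopes from the loading are:
  at A: UDL 8.5: wL³/(24EI) = 241.4/EI
  at B: UDL 8.5: wL³/(24EI) = 241.4/EI
  at A: point load 21.4 at a = 1.47: Pab(L + b)/(6LEI) = 70.44/EI
  at B: point load 21.4 at a = 1.47: Pab(L + a)/(6LEI) = 44.85/EI
  θ_A0 = 311.8/EI,  θ_B0 = 286.2/EI
Flexibility coefficients: a unit moment at one end gives L/(3EI) there and L/(6EI) at the far end, so f₁₁ = f₂₂ = 2.933/EI and f₁₂ = f₂₁ = 1.467/EI.
Compatibility — zero rotation at each built-in end:
  2.933 M_A + 1.467 M_B = 311.8
  1.467 M_A + 2.933 M_B = 286.2
Solving the pair gives M_A = 76.68 kN·m and M_B = 59.23 kN·m (hogging).

M_A = 76.68 kN·m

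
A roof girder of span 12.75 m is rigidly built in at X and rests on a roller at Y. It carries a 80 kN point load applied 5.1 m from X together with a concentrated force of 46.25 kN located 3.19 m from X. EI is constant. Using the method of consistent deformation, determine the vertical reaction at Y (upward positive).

Choose R_Y as the redundant. The primary structure is the cantilever fixed at X.
Downward deflection at the released point Y due to the loads:
  point load 80 at a = 5.1: Pa²(3L − a)/(6EI) = 11496/EI
  point load 46.25 at a = 3.19: Pa²(3L − a)/(6EI) = 2750/EI
  δ_0 = 14247/EI
Tip deflection under a unit load at Y: L³/(3EI) = 690.9/EI.
The prop prevents deflection at Y: R_Y = δ_0/δ_{YY} = 14247/690.9 = 20.62 kN.

R_Y = 20.62 kN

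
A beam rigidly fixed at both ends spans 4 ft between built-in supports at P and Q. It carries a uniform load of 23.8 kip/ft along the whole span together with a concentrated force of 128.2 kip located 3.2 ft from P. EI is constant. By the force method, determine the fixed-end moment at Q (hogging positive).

Take the two fixed-end moments M_P, M_Q as redundants; the released structure is the simple span PQ.
On the primary (simply-supported) span, the end slopes from the loading are:
  at P: UDL 23.8: wL³/(24EI) = 63.47/EI
  at Q: UDL 23.8: wL³/(24EI) = 63.47/EI
  at P: point load 128.2 at a = 3.2: Pab(L + b)/(6LEI) = 65.64/EI
  at Q: point load 128.2 at a = 3.2: Pab(L + a)/(6LEI) = 98.46/EI
  θ_P0 = 129.1/EI,  θ_Q0 = 161.9/EI
Flexibility coefficients: a unit moment at one end gives L/(3EI) there and L/(6EI) at the far end, so f₁₁ = f₂₂ = 1.333/EI and f₁₂ = f₂₁ = 0.6667/EI.
Compatibility — zero rotation at each built-in end:
  1.333 M_P + 0.6667 M_Q = 129.1
  0.6667 M_P + 1.333 M_Q = 161.9
Solving the pair gives M_P = 48.14 kip·ft and M_Q = 97.37 kip·ft (hogging).

M_Q = 97.37 kip·ft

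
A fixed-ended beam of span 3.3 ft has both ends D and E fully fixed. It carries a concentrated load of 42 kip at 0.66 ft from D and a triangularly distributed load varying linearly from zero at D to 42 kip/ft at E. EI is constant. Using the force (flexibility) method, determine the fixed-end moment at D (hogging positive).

M_D = 32.99 kip·ft

Take the two fixed-end moments M_D, M_E as redundants; the released structure is the simple span DE.
On the primary (simply-supported) span, the end slopes from the loading are:
  at D: point load 42 at a = 0.66: Pab(L + b)/(6LEI) = 21.95/EI
  at E: point load 42 at a = 0.66: Pab(L + a)/(6LEI) = 14.64/EI
  at D: triangular load, peak 42: 7w₀L³/(360EI) = 29.35/EI
  at E: triangular load, peak 42: w₀L³/(45EI) = 33.54/EI
  θ_D0 = 51.3/EI,  θ_E0 = 48.18/EI
Flexibility coefficients: a unit moment at one end gives L/(3EI) there and L/(6EI) at the far end, so f₁₁ = f₂₂ = 1.1/EI and f₁₂ = f₂₁ = 0.55/EI.
Compatibility — zero rotation at each built-in end:
  1.1 M_D + 0.55 M_E = 51.3
  0.55 M_D + 1.1 M_E = 48.18
Solving the pair gives M_D = 32.99 kip·ft and M_E = 27.3 kip·ft (hogging).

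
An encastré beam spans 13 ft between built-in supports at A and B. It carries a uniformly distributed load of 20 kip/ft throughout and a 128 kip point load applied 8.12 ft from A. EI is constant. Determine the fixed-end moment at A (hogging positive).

Release both end moments; the primary structure is a simply-supported span AB with redundants M_A and M_B.
End rotations of the released simple span under the applied load (×1/EI):
  at A: UDL 20: wL³/(24EI) = 1831/EI
  at B: UDL 20: wL³/(24EI) = 1831/EI
  at A: point load 128 at a = 8.12: Pab(L + b)/(6LEI) = 1163/EI
  at B: point load 128 at a = 8.12: Pab(L + a)/(6LEI) = 1373/EI
  θ_A0 = 2994/EI,  θ_B0 = 3204/EI
Flexibility coefficients: a unit moment at one end gives L/(3EI) there and L/(6EI) at the far end, so f₁₁ = f₂₂ = 4.333/EI and f₁₂ = f₂₁ = 2.167/EI.
Compatibility — zero rotation at each built-in end:
  4.333 M_A + 2.167 M_B = 2994
  2.167 M_A + 4.333 M_B = 3204
Solving the pair gives M_A = 428.1 kip·ft and M_B = 525.4 kip·ft (hogging).

M_A = 428.1 kip·ft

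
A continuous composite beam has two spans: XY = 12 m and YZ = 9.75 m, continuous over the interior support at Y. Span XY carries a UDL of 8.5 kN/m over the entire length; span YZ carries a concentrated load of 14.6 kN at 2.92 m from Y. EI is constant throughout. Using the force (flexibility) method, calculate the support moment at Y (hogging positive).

Take M_Y as the redundant. Released structure: two simple spans XY and YZ with a hinge at Y.
End slopes at the hinge Y, treating each span as simply supported:
  span XY: UDL 8.5: wL³/(24EI) = 612/EI
  span YZ: point load 14.6 at a = 2.92: Pab(L + b)/(6LEI) = 82.52/EI
  relative rotation θ_0 = (612 + 82.52)/EI = 694.5/EI
A unit hogging moment at Y produces rotation L₁/(3EI) + L₂/(3EI) = 7.25/EI.
Compatibility: M_Y·(L₁+L₂)/(3EI) = θ_0, giving M_Y = 95.8 kN·m (hogging).

M_Y = 95.8 kN·m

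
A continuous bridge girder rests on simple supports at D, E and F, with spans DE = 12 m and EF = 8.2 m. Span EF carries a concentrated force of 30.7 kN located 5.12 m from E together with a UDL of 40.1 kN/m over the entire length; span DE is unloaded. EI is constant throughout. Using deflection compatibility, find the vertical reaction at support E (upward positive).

R_E = 207.4 kN

Insert a hinge at E; M_E is the redundant, and each span becomes simply supported.
Discontinuity in slope at E on the released structure — sum the simple-span end rotations:
  span EF: point load 30.7 at a = 5.12: Pab(L + b)/(6LEI) = 111/EI
  span EF: UDL 40.1: wL³/(24EI) = 921.2/EI
  relative rotation θ_0 = (0 + 1032)/EI = 1032/EI
A unit hogging moment at E produces rotation L₁/(3EI) + L₂/(3EI) = 6.733/EI.
Compatibility: M_E·(L₁+L₂)/(3EI) = θ_0, giving M_E = 153.3 kN·m (hogging).
Span DE, ΣM about D with M_E applied at E: R_E^{DE}·12 = 0 + 153.3, so R_E^{DE} = 12.78 kN and R_D = 0 − 12.78 = -12.78 kN.
Span EF, ΣM about F: R_E^{EF}·8.2 = 1443 + 153.3, so R_E^{EF} = 194.6 kN and R_F = 359.5 − 194.6 = 164.9 kN.
R_E = 12.78 + 194.6 = 207.4 kN.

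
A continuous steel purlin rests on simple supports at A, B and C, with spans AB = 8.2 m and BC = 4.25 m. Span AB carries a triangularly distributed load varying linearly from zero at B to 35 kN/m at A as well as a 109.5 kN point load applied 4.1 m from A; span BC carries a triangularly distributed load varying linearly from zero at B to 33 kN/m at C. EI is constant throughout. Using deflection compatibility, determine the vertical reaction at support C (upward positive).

Insert a hinge at B; M_B is the redundant, and each span becomes simply supported.
End slopes at the hinge B, treating each span as simply supported:
  span AB: triangular load, peak 35: 7w₀L³/(360EI) = 375.2/EI
  span AB: point load 109.5 at a = 4.1: Pab(L + a)/(6LEI) = 460.2/EI
  span BC: triangular load, peak 33: 7w₀L³/(360EI) = 49.26/EI
  relative rotation θ_0 = (835.4 + 49.26)/EI = 884.7/EI
A unit hogging moment at B produces rotation L₁/(3EI) + L₂/(3EI) = 4.15/EI.
Slope continuity at B: θ_0 = M_B·4.15/EI, so M_B = 884.7/4.15 = 213.2 kN·m (hogging).
Span BC, ΣM about C: R_B^{BC}·4.25 = 99.34 + 213.2, so R_B^{BC} = 73.53 kN and R_C = 70.12 − 73.53 = -3.408 kN.

R_C = -3.408 kN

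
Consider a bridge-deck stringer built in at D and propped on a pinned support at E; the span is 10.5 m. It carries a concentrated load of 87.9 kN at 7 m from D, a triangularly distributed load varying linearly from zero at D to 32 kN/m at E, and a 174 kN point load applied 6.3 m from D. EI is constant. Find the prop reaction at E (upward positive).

Choose R_E as the redundant. The primary structure is the cantilever fixed at D.
Free-end deflection of the primary structure under the applied loading (downward +):
  point load 87.9 at a = 7: Pa²(3L − a)/(6EI) = 17587/EI
  triangular load, peak 32 at the free end: 11w₀L⁴/(120EI) = 35655/EI
  point load 174 at a = 6.3: Pa²(3L − a)/(6EI) = 29005/EI
  δ_0 = 82248/EI
Flexibility coefficient — unit upward force at E: δ_{EE} = L³/(3EI) = 385.9/EI.
The prop prevents deflection at E: R_E = δ_0/δ_{EE} = 82248/385.9 = 213.1 kN.

R_E = 213.1 kN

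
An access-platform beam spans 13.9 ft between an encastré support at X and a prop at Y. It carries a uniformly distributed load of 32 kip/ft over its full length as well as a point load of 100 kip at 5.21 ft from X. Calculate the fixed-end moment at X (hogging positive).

M_X = 1038 kip·ft

Release the roller at Y. Primary structure: cantilever fixed at X.
Primary-structure tip deflection at Y by superposition:
  UDL 32: wL⁴/(8EI) = 149320/EI
  point load 100 at a = 5.21: Pa²(3L − a)/(6EI) = 16508/EI
  δ_0 = 165829/EI
Tip deflection under a unit load at Y: L³/(3EI) = 895.2/EI.
The prop prevents deflection at Y: R_Y = δ_0/δ_{YY} = 165829/895.2 = 185.2 kip.
Moment equilibrium about X: M_X = Σ(load moments about X) − R_Y·L = 3612 − 185.2×13.9 = 1038 kip·ft.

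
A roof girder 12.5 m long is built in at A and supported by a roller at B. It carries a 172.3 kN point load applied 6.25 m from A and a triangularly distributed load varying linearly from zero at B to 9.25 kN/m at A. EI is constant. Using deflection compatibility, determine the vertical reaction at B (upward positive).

Take the reaction at B as the redundant and release it; the primary structure is a cantilever fixed at A.
Deflection at B on the released cantilever, summing each load's contribution:
  point load 172.3 at a = 6.25: Pa²(3L − a)/(6EI) = 35055/EI
  triangular load, peak 9.25 at the fixed end: w₀L⁴/(30EI) = 7528/EI
  δ_0 = 42582/EI
Tip deflection under a unit load at B: L³/(3EI) = 651/EI.
The prop prevents deflection at B: R_B = δ_0/δ_{BB} = 42582/651 = 65.41 kN.

R_B = 65.41 kN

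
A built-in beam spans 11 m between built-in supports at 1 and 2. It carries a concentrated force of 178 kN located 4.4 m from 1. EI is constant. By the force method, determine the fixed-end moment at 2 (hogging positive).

Take the two fixed-end moments M_1, M_2 as redundants; the released structure is the simple span 12.
Simple-span end rotations at 1 and 2 under the given loads:
  at 1: point load 178 at a = 4.4: Pab(L + b)/(6LEI) = 1378/EI
  at 2: point load 178 at a = 4.4: Pab(L + a)/(6LEI) = 1206/EI
  θ_10 = 1378/EI,  θ_20 = 1206/EI
Flexibility coefficients: a unit moment at one end gives L/(3EI) there and L/(6EI) at the far end, so f₁₁ = f₂₂ = 3.667/EI and f₁₂ = f₂₁ = 1.833/EI.
Compatibility — zero rotation at each built-in end:
  3.667 M_1 + 1.833 M_2 = 1378
  1.833 M_1 + 3.667 M_2 = 1206
Solving the pair gives M_1 = 282 kN·m and M_2 = 188 kN·m (hogging).

M_2 = 188 kN·m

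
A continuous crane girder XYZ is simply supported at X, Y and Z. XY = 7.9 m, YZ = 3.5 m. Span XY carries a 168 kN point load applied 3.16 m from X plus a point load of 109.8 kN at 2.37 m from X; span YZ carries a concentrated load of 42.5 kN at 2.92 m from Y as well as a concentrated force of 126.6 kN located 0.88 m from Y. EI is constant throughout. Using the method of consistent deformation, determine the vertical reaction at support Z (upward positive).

R_Z = -7.749 kN

Release continuity at Y by inserting a hinge; the redundant is the internal moment M_Y. The primary structure is two simply-supported spans XY and YZ.
Discontinuity in slope at Y on the released structure — sum the simple-span end rotations:
  span XY: point load 168 at a = 3.16: Pab(L + a)/(6LEI) = 587.2/EI
  span XY: point load 109.8 at a = 2.37: Pab(L + a)/(6LEI) = 311.8/EI
  span YZ: point load 42.5 at a = 2.92: Pab(L + b)/(6LEI) = 13.98/EI
  span YZ: point load 126.6 at a = 0.88: Pab(L + b)/(6LEI) = 85.06/EI
  relative rotation θ_0 = (898.9 + 99.05)/EI = 998/EI
A unit hogging moment at Y produces rotation L₁/(3EI) + L₂/(3EI) = 3.8/EI.
Slope continuity at Y: θ_0 = M_Y·3.8/EI, so M_Y = 998/3.8 = 262.6 kN·m (hogging).
Span YZ, ΣM about Z: R_Y^{YZ}·3.5 = 356.3 + 262.6, so R_Y^{YZ} = 176.8 kN and R_Z = 169.1 − 176.8 = -7.749 kN.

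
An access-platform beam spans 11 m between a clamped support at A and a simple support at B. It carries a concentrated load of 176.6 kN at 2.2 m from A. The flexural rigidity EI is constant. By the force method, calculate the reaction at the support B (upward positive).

Take the reaction at B as the redundant and release it; the primary structure is a cantilever fixed at A.
Primary-structure tip deflection at B by superposition:
  point load 176.6 at a = 2.2: Pa²(3L − a)/(6EI) = 4388/EI
Flexibility coefficient — unit upward force at B: δ_{BB} = L³/(3EI) = 443.7/EI.
The prop prevents deflection at B: R_B = δ_0/δ_{BB} = 4388/443.7 = 9.89 kN.

R_B = 9.89 kN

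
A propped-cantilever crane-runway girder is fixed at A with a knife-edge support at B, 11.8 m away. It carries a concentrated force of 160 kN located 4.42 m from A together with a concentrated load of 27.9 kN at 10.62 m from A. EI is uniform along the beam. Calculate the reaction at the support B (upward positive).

R_B = 53.2 kN

Take the reaction at B as the redundant and release it; the primary structure is a cantilever fixed at A.
Deflection at B on the released cantilever, summing each load's contribution:
  point load 160 at a = 4.42: Pa²(3L − a)/(6EI) = 16140/EI
  point load 27.9 at a = 10.62: Pa²(3L − a)/(6EI) = 12996/EI
  δ_0 = 29135/EI
Flexibility coefficient — unit upward force at B: δ_{BB} = L³/(3EI) = 547.7/EI.
The prop prevents deflection at B: R_B = δ_0/δ_{BB} = 29135/547.7 = 53.2 kN.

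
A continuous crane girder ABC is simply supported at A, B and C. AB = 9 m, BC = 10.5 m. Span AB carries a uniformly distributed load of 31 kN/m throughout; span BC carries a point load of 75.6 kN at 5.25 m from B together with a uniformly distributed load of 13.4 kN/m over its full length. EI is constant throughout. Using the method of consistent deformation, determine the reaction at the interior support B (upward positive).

Release continuity at B by inserting a hinge; the redundant is the internal moment M_B. The primary structure is two simply-supported spans AB and BC.
Discontinuity in slope at B on the released structure — sum the simple-span end rotations:
  span AB: UDL 31: wL³/(24EI) = 941.6/EI
  span BC: point load 75.6 at a = 5.25: Pab(L + b)/(6LEI) = 520.9/EI
  span BC: UDL 13.4: wL³/(24EI) = 646.3/EI
  relative rotation θ_0 = (941.6 + 1167)/EI = 2109/EI
A unit hogging moment at B produces rotation L₁/(3EI) + L₂/(3EI) = 6.5/EI.
Compatibility: M_B·(L₁+L₂)/(3EI) = θ_0, giving M_B = 324.4 kN·m (hogging).
Span AB, ΣM about A with M_B applied at B: R_B^{AB}·9 = 1256 + 324.4, so R_B^{AB} = 175.5 kN and R_A = 279 − 175.5 = 103.5 kN.
Span BC, ΣM about C: R_B^{BC}·10.5 = 1136 + 324.4, so R_B^{BC} = 139 kN and R_C = 216.3 − 139 = 77.25 kN.
R_B = 175.5 + 139 = 314.6 kN.

R_B = 314.6 kN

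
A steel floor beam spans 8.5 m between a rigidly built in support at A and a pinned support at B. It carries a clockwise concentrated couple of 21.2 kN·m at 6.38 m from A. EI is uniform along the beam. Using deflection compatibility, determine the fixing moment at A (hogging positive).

M_A = -8.622 kN·m

Release the roller at B. Primary structure: cantilever fixed at A.
Primary-structure tip deflection at B by superposition:
  clockwise couple 21.2 at a = 6.38: M₀a(2L − a)/(2EI) = 718.2/EI
Tip deflection under a unit load at B: L³/(3EI) = 204.7/EI.
Compatibility at B: δ_0 − R_B·δ_{BB} = 0, so R_B = 718.2/204.7 = 3.508 kN.
Moment equilibrium about A: M_A = Σ(load moments about A) − R_B·L = 21.2 − 3.508×8.5 = -8.622 kN·m.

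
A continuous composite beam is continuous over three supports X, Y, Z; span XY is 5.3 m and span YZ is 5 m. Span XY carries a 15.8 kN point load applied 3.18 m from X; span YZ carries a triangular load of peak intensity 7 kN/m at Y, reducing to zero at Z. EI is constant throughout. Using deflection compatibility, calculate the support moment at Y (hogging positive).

M_Y = 13.94 kN·m

Insert a hinge at Y; M_Y is the redundant, and each span becomes simply supported.
Discontinuity in slope at Y on the released structure — sum the simple-span end rotations:
  span XY: point load 15.8 at a = 3.18: Pab(L + a)/(6LEI) = 28.4/EI
  span YZ: triangular load, peak 7: w₀L³/(45EI) = 19.44/EI
  relative rotation θ_0 = (28.4 + 19.44)/EI = 47.85/EI
A unit hogging moment at Y produces rotation L₁/(3EI) + L₂/(3EI) = 3.433/EI.
Compatibility: M_Y·(L₁+L₂)/(3EI) = θ_0, giving M_Y = 13.94 kN·m (hogging).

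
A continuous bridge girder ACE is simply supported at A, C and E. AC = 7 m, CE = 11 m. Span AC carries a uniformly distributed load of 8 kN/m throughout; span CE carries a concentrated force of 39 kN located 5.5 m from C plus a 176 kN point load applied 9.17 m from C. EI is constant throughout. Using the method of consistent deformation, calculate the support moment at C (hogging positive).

Release continuity at C by inserting a hinge; the redundant is the internal moment M_C. The primary structure is two simply-supported spans AC and CE.
Discontinuity in slope at C on the released structure — sum the simple-span end rotations:
  span AC: UDL 8: wL³/(24EI) = 114.3/EI
  span CE: point load 39 at a = 5.5: Pab(L + b)/(6LEI) = 294.9/EI
  span CE: point load 176 at a = 9.17: Pab(L + b)/(6LEI) = 574.1/EI
  relative rotation θ_0 = (114.3 + 869.1)/EI = 983.4/EI
A unit hogging moment at C produces rotation L₁/(3EI) + L₂/(3EI) = 6/EI.
Slope continuity at C: θ_0 = M_C·6/EI, so M_C = 983.4/6 = 163.9 kN·m (hogging).

M_C = 163.9 kN·m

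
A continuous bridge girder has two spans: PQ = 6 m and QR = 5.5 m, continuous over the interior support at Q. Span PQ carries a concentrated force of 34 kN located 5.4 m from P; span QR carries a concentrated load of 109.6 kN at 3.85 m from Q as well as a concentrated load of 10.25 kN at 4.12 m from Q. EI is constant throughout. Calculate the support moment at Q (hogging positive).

M_Q = 51.62 kN·m

Insert a hinge at Q; M_Q is the redundant, and each span becomes simply supported.
End slopes at the hinge Q, treating each span as simply supported:
  span PQ: point load 34 at a = 5.4: Pab(L + a)/(6LEI) = 34.88/EI
  span QR: point load 109.6 at a = 3.85: Pab(L + b)/(6LEI) = 150.9/EI
  span QR: point load 10.25 at a = 4.12: Pab(L + b)/(6LEI) = 12.15/EI
  relative rotation θ_0 = (34.88 + 163)/EI = 197.9/EI
A unit hogging moment at Q produces rotation L₁/(3EI) + L₂/(3EI) = 3.833/EI.
Slope continuity at Q: θ_0 = M_Q·3.833/EI, so M_Q = 197.9/3.833 = 51.62 kN·m (hogging).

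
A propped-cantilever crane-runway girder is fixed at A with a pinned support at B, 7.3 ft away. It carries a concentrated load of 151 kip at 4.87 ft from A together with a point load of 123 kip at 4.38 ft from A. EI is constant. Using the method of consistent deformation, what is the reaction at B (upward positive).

Choose R_B as the redundant. The primary structure is the cantilever fixed at A.
Free-end deflection of the primary structure under the applied loading (downward +):
  point load 151 at a = 4.87: Pa²(3L − a)/(6EI) = 10165/EI
  point load 123 at a = 4.38: Pa²(3L − a)/(6EI) = 6890/EI
  δ_0 = 17055/EI
Tip deflection under a unit load at B: L³/(3EI) = 129.7/EI.
Compatibility at B: δ_0 − R_B·δ_{BB} = 0, so R_B = 17055/129.7 = 131.5 kip.

R_B = 131.5 kip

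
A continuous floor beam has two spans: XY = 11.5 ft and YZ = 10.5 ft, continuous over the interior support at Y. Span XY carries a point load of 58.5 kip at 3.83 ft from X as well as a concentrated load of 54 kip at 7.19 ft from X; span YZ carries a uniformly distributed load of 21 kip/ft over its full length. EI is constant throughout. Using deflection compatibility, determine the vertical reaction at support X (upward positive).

R_X = 37.34 kip

Release continuity at Y by inserting a hinge; the redundant is the internal moment M_Y. The primary structure is two simply-supported spans XY and YZ.
Rotations at Y on the released spans (each span's end-slope, ×1/EI):
  span XY: point load 58.5 at a = 3.83: Pab(L + a)/(6LEI) = 381.8/EI
  span XY: point load 54 at a = 7.19: Pab(L + a)/(6LEI) = 453.3/EI
  span YZ: UDL 21: wL³/(24EI) = 1013/EI
  relative rotation θ_0 = (835.1 + 1013)/EI = 1848/EI
A unit hogging moment at Y produces rotation L₁/(3EI) + L₂/(3EI) = 7.333/EI.
Compatibility: M_Y·(L₁+L₂)/(3EI) = θ_0, giving M_Y = 252 kip·ft (hogging).
Span XY, ΣM about X with M_Y applied at Y: R_Y^{XY}·11.5 = 612.3 + 252, so R_Y^{XY} = 75.16 kip and R_X = 112.5 − 75.16 = 37.34 kip.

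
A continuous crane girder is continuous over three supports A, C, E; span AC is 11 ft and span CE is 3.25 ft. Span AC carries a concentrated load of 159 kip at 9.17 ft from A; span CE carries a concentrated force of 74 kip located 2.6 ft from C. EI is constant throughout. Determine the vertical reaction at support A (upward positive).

Release continuity at C by inserting a hinge; the redundant is the internal moment M_C. The primary structure is two simply-supported spans AC and CE.
Rotations at C on the released spans (each span's end-slope, ×1/EI):
  span AC: point load 159 at a = 9.17: Pab(L + a)/(6LEI) = 815.4/EI
  span CE: point load 74 at a = 2.6: Pab(L + b)/(6LEI) = 25.01/EI
  relative rotation θ_0 = (815.4 + 25.01)/EI = 840.4/EI
A unit hogging moment at C produces rotation L₁/(3EI) + L₂/(3EI) = 4.75/EI.
Compatibility: M_C·(L₁+L₂)/(3EI) = θ_0, giving M_C = 176.9 kip·ft (hogging).
Span AC, ΣM about A with M_C applied at C: R_C^{AC}·11 = 1458 + 176.9, so R_C^{AC} = 148.6 kip and R_A = 159 − 148.6 = 10.37 kip.

R_A = 10.37 kip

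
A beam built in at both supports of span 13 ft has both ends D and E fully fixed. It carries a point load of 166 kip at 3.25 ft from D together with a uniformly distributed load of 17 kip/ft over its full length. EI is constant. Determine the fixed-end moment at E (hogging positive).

Take the two fixed-end moments M_D, M_E as redundants; the released structure is the simple span DE.
Simple-span end rotations at D and E under the given loads:
  at D: point load 166 at a = 3.25: Pab(L + b)/(6LEI) = 1534/EI
  at E: point load 166 at a = 3.25: Pab(L + a)/(6LEI) = 1096/EI
  at D: UDL 17: wL³/(24EI) = 1556/EI
  at E: UDL 17: wL³/(24EI) = 1556/EI
  θ_D0 = 3090/EI,  θ_E0 = 2652/EI
Flexibility coefficients: a unit moment at one end gives L/(3EI) there and L/(6EI) at the far end, so f₁₁ = f₂₂ = 4.333/EI and f₁₂ = f₂₁ = 2.167/EI.
Compatibility — zero rotation at each built-in end:
  4.333 M_D + 2.167 M_E = 3090
  2.167 M_D + 4.333 M_E = 2652
Solving the pair gives M_D = 542.9 kip·ft and M_E = 340.6 kip·ft (hogging).

M_E = 340.6 kip·ft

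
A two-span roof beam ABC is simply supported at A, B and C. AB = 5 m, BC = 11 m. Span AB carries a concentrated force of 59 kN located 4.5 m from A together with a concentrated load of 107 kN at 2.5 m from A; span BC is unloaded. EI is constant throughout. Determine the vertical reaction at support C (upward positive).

Release continuity at B by inserting a hinge; the redundant is the internal moment M_B. The primary structure is two simply-supported spans AB and BC.
End slopes at the hinge B, treating each span as simply supported:
  span AB: point load 59 at a = 4.5: Pab(L + a)/(6LEI) = 42.04/EI
  span AB: point load 107 at a = 2.5: Pab(L + a)/(6LEI) = 167.2/EI
  relative rotation θ_0 = (209.2 + 0)/EI = 209.2/EI
A unit hogging moment at B produces rotation L₁/(3EI) + L₂/(3EI) = 5.333/EI.
Slope continuity at B: θ_0 = M_B·5.333/EI, so M_B = 209.2/5.333 = 39.23 kN·m (hogging).
Span BC, ΣM about C: R_B^{BC}·11 = 0 + 39.23, so R_B^{BC} = 3.566 kN and R_C = 0 − 3.566 = -3.566 kN.

R_C = -3.566 kN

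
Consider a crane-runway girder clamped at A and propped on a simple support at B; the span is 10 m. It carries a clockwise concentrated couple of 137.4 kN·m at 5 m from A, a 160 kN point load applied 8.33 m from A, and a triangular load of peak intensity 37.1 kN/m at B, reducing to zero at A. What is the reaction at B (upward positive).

R_B = 237.8 kN

Remove the prop at B; the released (primary) structure is a cantilever built in at A.
Free-end deflection of the primary structure under the applied loading (downward +):
  clockwise couple 137.4 at a = 5: M₀a(2L − a)/(2EI) = 5152/EI
  point load 160 at a = 8.33: Pa²(3L − a)/(6EI) = 40098/EI
  triangular load, peak 37.1 at the free end: 11w₀L⁴/(120EI) = 34008/EI
  δ_0 = 79258/EI
Flexibility coefficient — unit upward force at B: δ_{BB} = L³/(3EI) = 333.3/EI.
Compatibility at B: δ_0 − R_B·δ_{BB} = 0, so R_B = 79258/333.3 = 237.8 kN.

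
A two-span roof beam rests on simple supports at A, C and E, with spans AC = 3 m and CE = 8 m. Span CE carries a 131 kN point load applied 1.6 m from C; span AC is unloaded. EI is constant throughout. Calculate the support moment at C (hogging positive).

M_C = 109.8 kN·m

Insert a hinge at C; M_C is the redundant, and each span becomes simply supported.
End slopes at the hinge C, treating each span as simply supported:
  span CE: point load 131 at a = 1.6: Pab(L + b)/(6LEI) = 402.4/EI
  relative rotation θ_0 = (0 + 402.4)/EI = 402.4/EI
A unit hogging moment at C produces rotation L₁/(3EI) + L₂/(3EI) = 3.667/EI.
Compatibility: M_C·(L₁+L₂)/(3EI) = θ_0, giving M_C = 109.8 kN·m (hogging).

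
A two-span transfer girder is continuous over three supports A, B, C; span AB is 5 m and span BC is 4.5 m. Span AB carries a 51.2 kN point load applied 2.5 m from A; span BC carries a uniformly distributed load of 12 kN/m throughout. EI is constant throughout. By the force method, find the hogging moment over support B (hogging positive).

Insert a hinge at B; M_B is the redundant, and each span becomes simply supported.
End slopes at the hinge B, treating each span as simply supported:
  span AB: point load 51.2 at a = 2.5: Pab(L + a)/(6LEI) = 80/EI
  span BC: UDL 12: wL³/(24EI) = 45.56/EI
  relative rotation θ_0 = (80 + 45.56)/EI = 125.6/EI
A unit hogging moment at B produces rotation L₁/(3EI) + L₂/(3EI) = 3.167/EI.
Slope continuity at B: θ_0 = M_B·3.167/EI, so M_B = 125.6/3.167 = 39.65 kN·m (hogging).

M_B = 39.65 kN·m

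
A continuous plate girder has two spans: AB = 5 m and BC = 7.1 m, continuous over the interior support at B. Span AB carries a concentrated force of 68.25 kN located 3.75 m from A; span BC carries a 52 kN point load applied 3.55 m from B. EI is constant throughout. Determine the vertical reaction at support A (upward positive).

Insert a hinge at B; M_B is the redundant, and each span becomes simply supported.
Discontinuity in slope at B on the released structure — sum the simple-span end rotations:
  span AB: point load 68.25 at a = 3.75: Pab(L + a)/(6LEI) = 93.31/EI
  span BC: point load 52 at a = 3.55: Pab(L + b)/(6LEI) = 163.8/EI
  relative rotation θ_0 = (93.31 + 163.8)/EI = 257.1/EI
A unit hogging moment at B produces rotation L₁/(3EI) + L₂/(3EI) = 4.033/EI.
Compatibility: M_B·(L₁+L₂)/(3EI) = θ_0, giving M_B = 63.75 kN·m (hogging).
Span AB, ΣM about A with M_B applied at B: R_B^{AB}·5 = 255.9 + 63.75, so R_B^{AB} = 63.94 kN and R_A = 68.25 − 63.94 = 4.312 kN.

R_A = 4.312 kN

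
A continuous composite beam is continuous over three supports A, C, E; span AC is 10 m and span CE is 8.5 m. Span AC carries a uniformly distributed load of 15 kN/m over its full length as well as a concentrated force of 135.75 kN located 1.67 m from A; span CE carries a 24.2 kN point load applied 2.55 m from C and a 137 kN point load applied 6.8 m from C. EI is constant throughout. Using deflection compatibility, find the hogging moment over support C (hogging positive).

M_C = 229.1 kN·m

Insert a hinge at C; M_C is the redundant, and each span becomes simply supported.
End slopes at the hinge C, treating each span as simply supported:
  span AC: UDL 15: wL³/(24EI) = 625/EI
  span AC: point load 135.75 at a = 1.67: Pab(L + a)/(6LEI) = 367.3/EI
  span CE: point load 24.2 at a = 2.55: Pab(L + b)/(6LEI) = 104/EI
  span CE: point load 137 at a = 6.8: Pab(L + b)/(6LEI) = 316.7/EI
  relative rotation θ_0 = (992.3 + 420.8)/EI = 1413/EI
A unit hogging moment at C produces rotation L₁/(3EI) + L₂/(3EI) = 6.167/EI.
Compatibility: M_C·(L₁+L₂)/(3EI) = θ_0, giving M_C = 229.1 kN·m (hogging).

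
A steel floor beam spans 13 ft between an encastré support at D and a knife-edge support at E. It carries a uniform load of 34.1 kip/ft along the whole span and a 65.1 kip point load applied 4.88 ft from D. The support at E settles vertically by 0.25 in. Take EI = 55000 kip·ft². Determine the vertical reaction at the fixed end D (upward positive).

R_D = 331.7 kip

Release the roller at E. Primary structure: cantilever fixed at D.
Deflection at E on the released cantilever, summing each load's contribution:
  UDL 34.1: wL⁴/(8EI) = 121741/EI
  point load 65.1 at a = 4.88: Pa²(3L − a)/(6EI) = 8816/EI
  δ_0 = 130557/EI
Tip deflection under a unit load at E: L³/(3EI) = 732.3/EI.
With EI = 55000 kip·ft²: δ_0 = 2.3738 ft and δ_{EE} = 0.013315 ft/kip.
Compatibility — the beam at E must follow the support down by 0.02083 ft: δ_0 − R_E·δ_{EE} = 0.02083, so R_E = (2.3738 − 0.02083)/0.013315 = 176.7 kip.
Vertical equilibrium: R_D = ΣP − R_E = 508.4 − 176.7 = 331.7 kip.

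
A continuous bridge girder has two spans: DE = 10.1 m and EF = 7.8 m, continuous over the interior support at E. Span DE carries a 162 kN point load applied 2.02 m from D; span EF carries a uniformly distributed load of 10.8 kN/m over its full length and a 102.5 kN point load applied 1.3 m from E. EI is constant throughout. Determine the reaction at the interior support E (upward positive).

R_E = 198.3 kN

Insert a hinge at E; M_E is the redundant, and each span becomes simply supported.
End slopes at the hinge E, treating each span as simply supported:
  span DE: point load 162 at a = 2.02: Pab(L + a)/(6LEI) = 528.8/EI
  span EF: UDL 10.8: wL³/(24EI) = 213.5/EI
  span EF: point load 102.5 at a = 1.3: Pab(L + b)/(6LEI) = 264.6/EI
  relative rotation θ_0 = (528.8 + 478.2)/EI = 1007/EI
A unit hogging moment at E produces rotation L₁/(3EI) + L₂/(3EI) = 5.967/EI.
Compatibility: M_E·(L₁+L₂)/(3EI) = θ_0, giving M_E = 168.8 kN·m (hogging).
Span DE, ΣM about D with M_E applied at E: R_E^{DE}·10.1 = 327.2 + 168.8, so R_E^{DE} = 49.11 kN and R_D = 162 − 49.11 = 112.9 kN.
Span EF, ΣM about F: R_E^{EF}·7.8 = 994.8 + 168.8, so R_E^{EF} = 149.2 kN and R_F = 186.7 − 149.2 = 37.57 kN.
R_E = 49.11 + 149.2 = 198.3 kN.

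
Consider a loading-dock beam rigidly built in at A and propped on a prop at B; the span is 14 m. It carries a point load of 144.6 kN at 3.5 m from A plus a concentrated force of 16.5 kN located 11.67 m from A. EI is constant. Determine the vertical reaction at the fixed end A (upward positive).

R_A = 136.3 kN

Release the roller at B. Primary structure: cantilever fixed at A.
Free-end deflection of the primary structure under the applied loading (downward +):
  point load 144.6 at a = 3.5: Pa²(3L − a)/(6EI) = 11366/EI
  point load 16.5 at a = 11.67: Pa²(3L − a)/(6EI) = 11359/EI
  δ_0 = 22725/EI
Tip deflection under a unit load at B: L³/(3EI) = 914.7/EI.
The prop prevents deflection at B: R_B = δ_0/δ_{BB} = 22725/914.7 = 24.85 kN.
Vertical equilibrium: R_A = ΣP − R_B = 161.1 − 24.85 = 136.3 kN.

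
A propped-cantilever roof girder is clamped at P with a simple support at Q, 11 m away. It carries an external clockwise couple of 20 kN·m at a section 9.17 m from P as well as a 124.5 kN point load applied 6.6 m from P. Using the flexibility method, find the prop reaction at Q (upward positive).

R_Q = 56.44 kN

Choose R_Q as the redundant. The primary structure is the cantilever fixed at P.
Primary-structure tip deflection at Q by superposition:
  clockwise couple 20 at a = 9.17: M₀a(2L − a)/(2EI) = 1177/EI
  point load 124.5 at a = 6.6: Pa²(3L − a)/(6EI) = 23862/EI
  δ_0 = 25039/EI
Flexibility coefficient — unit upward force at Q: δ_{QQ} = L³/(3EI) = 443.7/EI.
The prop prevents deflection at Q: R_Q = δ_0/δ_{QQ} = 25039/443.7 = 56.44 kN.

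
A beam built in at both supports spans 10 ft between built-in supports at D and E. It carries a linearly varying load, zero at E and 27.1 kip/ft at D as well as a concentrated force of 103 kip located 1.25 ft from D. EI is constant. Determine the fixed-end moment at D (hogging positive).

Release both end moments; the primary structure is a simply-supported span DE with redundants M_D and M_E.
End rotations of the released simple span under the applied load (×1/EI):
  at D: triangular load, peak 27.1: w₀L³/(45EI) = 602.2/EI
  at E: triangular load, peak 27.1: 7w₀L³/(360EI) = 526.9/EI
  at D: point load 103 at a = 1.25: Pab(L + b)/(6LEI) = 352.1/EI
  at E: point load 103 at a = 1.25: Pab(L + a)/(6LEI) = 211.2/EI
  θ_D0 = 954.3/EI,  θ_E0 = 738.2/EI
Flexibility coefficients: a unit moment at one end gives L/(3EI) there and L/(6EI) at the far end, so f₁₁ = f₂₂ = 3.333/EI and f₁₂ = f₂₁ = 1.667/EI.
Compatibility — zero rotation at each built-in end:
  3.333 M_D + 1.667 M_E = 954.3
  1.667 M_D + 3.333 M_E = 738.2
Solving the pair gives M_D = 234.1 kip·ft and M_E = 104.4 kip·ft (hogging).

M_D = 234.1 kip·ft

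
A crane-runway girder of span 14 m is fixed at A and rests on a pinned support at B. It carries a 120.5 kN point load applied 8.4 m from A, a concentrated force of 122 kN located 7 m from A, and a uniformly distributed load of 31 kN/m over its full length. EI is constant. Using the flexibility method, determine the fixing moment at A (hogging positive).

M_A = 1363 kN·m

Remove the prop at B; the released (primary) structure is a cantilever built in at A.
Downward deflection at the released point B due to the loads:
  point load 120.5 at a = 8.4: Pa²(3L − a)/(6EI) = 47614/EI
  point load 122 at a = 7: Pa²(3L − a)/(6EI) = 34872/EI
  UDL 31: wL⁴/(8EI) = 148862/EI
  δ_0 = 231348/EI
Tip deflection under a unit load at B: L³/(3EI) = 914.7/EI.
The prop prevents deflection at B: R_B = δ_0/δ_{BB} = 231348/914.7 = 252.9 kN.
Moment equilibrium about A: M_A = Σ(load moments about A) − R_B·L = 4904 − 252.9×14 = 1363 kN·m.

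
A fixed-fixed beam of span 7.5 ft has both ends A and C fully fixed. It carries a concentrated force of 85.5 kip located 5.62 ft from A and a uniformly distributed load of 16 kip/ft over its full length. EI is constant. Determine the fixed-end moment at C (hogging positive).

Release both end moments; the primary structure is a simply-supported span AC with redundants M_A and M_C.
On the primary (simply-supported) span, the end slopes from the loading are:
  at A: point load 85.5 at a = 5.62: Pab(L + b)/(6LEI) = 188.3/EI
  at C: point load 85.5 at a = 5.62: Pab(L + a)/(6LEI) = 263.4/EI
  at A: UDL 16: wL³/(24EI) = 281.2/EI
  at C: UDL 16: wL³/(24EI) = 281.2/EI
  θ_A0 = 469.6/EI,  θ_C0 = 544.6/EI
Flexibility coefficients: a unit moment at one end gives L/(3EI) there and L/(6EI) at the far end, so f₁₁ = f₂₂ = 2.5/EI and f₁₂ = f₂₁ = 1.25/EI.
Compatibility — zero rotation at each built-in end:
  2.5 M_A + 1.25 M_C = 469.6
  1.25 M_A + 2.5 M_C = 544.6
Solving the pair gives M_A = 105.2 kip·ft and M_C = 165.3 kip·ft (hogging).

M_C = 165.3 kip·ft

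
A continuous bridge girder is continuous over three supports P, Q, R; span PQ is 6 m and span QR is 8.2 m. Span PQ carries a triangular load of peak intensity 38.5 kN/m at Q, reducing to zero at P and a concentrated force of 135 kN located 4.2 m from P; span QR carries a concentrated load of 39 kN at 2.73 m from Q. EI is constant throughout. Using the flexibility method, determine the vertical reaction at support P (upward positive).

R_P = 56.61 kN

Take M_Q as the redundant. Released structure: two simple spans PQ and QR with a hinge at Q.
End slopes at the hinge Q, treating each span as simply supported:
  span PQ: triangular load, peak 38.5: w₀L³/(45EI) = 184.8/EI
  span PQ: point load 135 at a = 4.2: Pab(L + a)/(6LEI) = 289.2/EI
  span QR: point load 39 at a = 2.73: Pab(L + b)/(6LEI) = 161.8/EI
  relative rotation θ_0 = (474 + 161.8)/EI = 635.8/EI
A unit hogging moment at Q produces rotation L₁/(3EI) + L₂/(3EI) = 4.733/EI.
Slope continuity at Q: θ_0 = M_Q·4.733/EI, so M_Q = 635.8/4.733 = 134.3 kN·m (hogging).
Span PQ, ΣM about P with M_Q applied at Q: R_Q^{PQ}·6 = 1029 + 134.3, so R_Q^{PQ} = 193.9 kN and R_P = 250.5 − 193.9 = 56.61 kN.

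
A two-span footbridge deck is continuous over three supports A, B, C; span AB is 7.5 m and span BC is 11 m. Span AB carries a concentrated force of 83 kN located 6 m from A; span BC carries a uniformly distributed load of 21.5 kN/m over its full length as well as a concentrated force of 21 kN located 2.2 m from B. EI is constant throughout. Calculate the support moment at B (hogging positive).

Insert a hinge at B; M_B is the redundant, and each span becomes simply supported.
Discontinuity in slope at B on the released structure — sum the simple-span end rotations:
  span AB: point load 83 at a = 6: Pab(L + a)/(6LEI) = 224.1/EI
  span BC: UDL 21.5: wL³/(24EI) = 1192/EI
  span BC: point load 21 at a = 2.2: Pab(L + b)/(6LEI) = 122/EI
  relative rotation θ_0 = (224.1 + 1314)/EI = 1538/EI
A unit hogging moment at B produces rotation L₁/(3EI) + L₂/(3EI) = 6.167/EI.
Slope continuity at B: θ_0 = M_B·6.167/EI, so M_B = 1538/6.167 = 249.5 kN·m (hogging).

M_B = 249.5 kN·m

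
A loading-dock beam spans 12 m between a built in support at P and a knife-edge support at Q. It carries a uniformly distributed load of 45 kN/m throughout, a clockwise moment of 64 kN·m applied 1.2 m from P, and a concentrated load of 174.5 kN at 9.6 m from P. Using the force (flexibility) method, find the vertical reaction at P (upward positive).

R_P = 387.6 kN

Choose R_Q as the redundant. The primary structure is the cantilever fixed at P.
Downward deflection at the released point Q due to the loads:
  UDL 45: wL⁴/(8EI) = 116640/EI
  clockwise couple 64 at a = 1.2: M₀a(2L − a)/(2EI) = 875.5/EI
  point load 174.5 at a = 9.6: Pa²(3L − a)/(6EI) = 70760/EI
  δ_0 = 188276/EI
Tip deflection under a unit load at Q: L³/(3EI) = 576/EI.
Compatibility at Q: δ_0 − R_Q·δ_{QQ} = 0, so R_Q = 188276/576 = 326.9 kN.
Vertical equilibrium: R_P = ΣP − R_Q = 714.5 − 326.9 = 387.6 kN.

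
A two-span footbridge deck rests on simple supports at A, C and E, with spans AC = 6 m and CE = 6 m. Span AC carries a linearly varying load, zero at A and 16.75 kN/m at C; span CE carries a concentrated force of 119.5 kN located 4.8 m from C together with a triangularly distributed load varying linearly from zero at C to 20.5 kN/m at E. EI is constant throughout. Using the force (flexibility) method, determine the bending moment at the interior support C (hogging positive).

M_C = 76.04 kN·m

Insert a hinge at C; M_C is the redundant, and each span becomes simply supported.
End slopes at the hinge C, treating each span as simply supported:
  span AC: triangular load, peak 16.75: w₀L³/(45EI) = 80.4/EI
  span CE: point load 119.5 at a = 4.8: Pab(L + b)/(6LEI) = 137.7/EI
  span CE: triangular load, peak 20.5: 7w₀L³/(360EI) = 86.1/EI
  relative rotation θ_0 = (80.4 + 223.8)/EI = 304.2/EI
A unit hogging moment at C produces rotation L₁/(3EI) + L₂/(3EI) = 4/EI.
Slope continuity at C: θ_0 = M_C·4/EI, so M_C = 304.2/4 = 76.04 kN·m (hogging).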